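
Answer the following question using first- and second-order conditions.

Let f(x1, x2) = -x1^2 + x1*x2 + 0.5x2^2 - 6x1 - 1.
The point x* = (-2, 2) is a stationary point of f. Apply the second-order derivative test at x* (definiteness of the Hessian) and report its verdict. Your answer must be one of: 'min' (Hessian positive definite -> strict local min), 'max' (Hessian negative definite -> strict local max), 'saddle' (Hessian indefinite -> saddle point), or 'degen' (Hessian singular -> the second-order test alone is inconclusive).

Compute the Hessian H = grad^2 f:
  H = [[-2, 1], [1, 1]]
Verify stationarity: grad f(x*) = H x* + g = (0, 0).
Eigenvalues of H: -2.3028, 1.3028.
Eigenvalues have mixed signs, so H is indefinite -> x* is a saddle point.

saddle


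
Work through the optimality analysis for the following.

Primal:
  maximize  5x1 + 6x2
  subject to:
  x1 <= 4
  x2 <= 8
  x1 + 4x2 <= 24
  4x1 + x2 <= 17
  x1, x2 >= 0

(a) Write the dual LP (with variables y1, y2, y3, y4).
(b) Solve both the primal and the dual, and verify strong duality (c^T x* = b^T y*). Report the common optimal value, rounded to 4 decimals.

The standard primal-dual pair for 'max c^T x s.t. A x <= b, x >= 0' is:
  Dual:  min b^T y  s.t.  A^T y >= c,  y >= 0.

So the dual LP is:
  minimize  4y1 + 8y2 + 24y3 + 17y4
  subject to:
    y1 + y3 + 4y4 >= 5
    y2 + 4y3 + y4 >= 6
    y1, y2, y3, y4 >= 0

Solving the primal: x* = (2.9333, 5.2667).
  primal value c^T x* = 46.2667.
Solving the dual: y* = (0, 0, 1.2667, 0.9333).
  dual value b^T y* = 46.2667.
Strong duality: c^T x* = b^T y*. Confirmed.

46.2667


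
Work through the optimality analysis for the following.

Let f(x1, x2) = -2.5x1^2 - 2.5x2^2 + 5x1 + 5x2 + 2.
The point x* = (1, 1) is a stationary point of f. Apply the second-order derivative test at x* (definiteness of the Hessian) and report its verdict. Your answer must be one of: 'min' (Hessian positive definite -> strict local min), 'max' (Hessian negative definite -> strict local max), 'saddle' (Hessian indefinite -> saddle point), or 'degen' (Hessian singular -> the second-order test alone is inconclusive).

Compute the Hessian H = grad^2 f:
  H = [[-5, 0], [0, -5]]
Verify stationarity: grad f(x*) = H x* + g = (0, 0).
Eigenvalues of H: -5, -5.
Both eigenvalues < 0, so H is negative definite -> x* is a strict local max.

max


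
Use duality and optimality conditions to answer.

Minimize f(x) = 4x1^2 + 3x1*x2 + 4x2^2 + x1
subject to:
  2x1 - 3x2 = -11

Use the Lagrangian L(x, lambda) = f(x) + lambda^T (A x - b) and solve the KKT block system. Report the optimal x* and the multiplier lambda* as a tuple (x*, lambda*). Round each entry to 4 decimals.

Form the Lagrangian:
  L(x, lambda) = (1/2) x^T Q x + c^T x + lambda^T (A x - b)
Stationarity (grad_x L = 0): Q x + c + A^T lambda = 0.
Primal feasibility: A x = b.

This gives the KKT block system:
  [ Q   A^T ] [ x     ]   [-c ]
  [ A    0  ] [ lambda ] = [ b ]

Solving the linear system:
  x*      = (-2.0286, 2.3143)
  lambda* = (4.1429)
  f(x*)   = 21.7714

x* = (-2.0286, 2.3143), lambda* = (4.1429)


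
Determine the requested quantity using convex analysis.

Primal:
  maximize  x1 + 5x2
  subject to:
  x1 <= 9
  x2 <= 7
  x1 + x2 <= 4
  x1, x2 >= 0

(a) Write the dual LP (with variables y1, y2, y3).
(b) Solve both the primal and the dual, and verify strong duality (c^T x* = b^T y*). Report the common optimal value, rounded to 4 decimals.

The standard primal-dual pair for 'max c^T x s.t. A x <= b, x >= 0' is:
  Dual:  min b^T y  s.t.  A^T y >= c,  y >= 0.

So the dual LP is:
  minimize  9y1 + 7y2 + 4y3
  subject to:
    y1 + y3 >= 1
    y2 + y3 >= 5
    y1, y2, y3 >= 0

Solving the primal: x* = (0, 4).
  primal value c^T x* = 20.
Solving the dual: y* = (0, 0, 5).
  dual value b^T y* = 20.
Strong duality: c^T x* = b^T y*. Confirmed.

20


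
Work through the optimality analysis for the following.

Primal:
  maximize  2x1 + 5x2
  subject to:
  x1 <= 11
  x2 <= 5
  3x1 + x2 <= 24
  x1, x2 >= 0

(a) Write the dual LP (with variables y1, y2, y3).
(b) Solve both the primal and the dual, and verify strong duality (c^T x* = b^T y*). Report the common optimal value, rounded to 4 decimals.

The standard primal-dual pair for 'max c^T x s.t. A x <= b, x >= 0' is:
  Dual:  min b^T y  s.t.  A^T y >= c,  y >= 0.

So the dual LP is:
  minimize  11y1 + 5y2 + 24y3
  subject to:
    y1 + 3y3 >= 2
    y2 + y3 >= 5
    y1, y2, y3 >= 0

Solving the primal: x* = (6.3333, 5).
  primal value c^T x* = 37.6667.
Solving the dual: y* = (0, 4.3333, 0.6667).
  dual value b^T y* = 37.6667.
Strong duality: c^T x* = b^T y*. Confirmed.

37.6667


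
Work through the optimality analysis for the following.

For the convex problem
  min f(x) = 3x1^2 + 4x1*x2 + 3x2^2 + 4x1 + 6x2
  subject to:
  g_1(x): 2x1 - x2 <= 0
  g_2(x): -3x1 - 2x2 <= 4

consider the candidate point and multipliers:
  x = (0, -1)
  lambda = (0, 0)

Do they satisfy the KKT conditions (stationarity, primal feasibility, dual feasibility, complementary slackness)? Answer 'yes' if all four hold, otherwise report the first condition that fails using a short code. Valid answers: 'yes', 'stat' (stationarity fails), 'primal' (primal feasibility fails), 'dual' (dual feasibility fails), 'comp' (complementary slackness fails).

Gradient of f: grad f(x) = Q x + c = (0, 0)
Constraint values g_i(x) = a_i^T x - b_i:
  g_1((0, -1)) = 1
  g_2((0, -1)) = -2
Stationarity residual: grad f(x) + sum_i lambda_i a_i = (0, 0)
  -> stationarity OK
Primal feasibility (all g_i <= 0): FAILS
Dual feasibility (all lambda_i >= 0): OK
Complementary slackness (lambda_i * g_i(x) = 0 for all i): OK

Verdict: the first failing condition is primal_feasibility -> primal.

primal


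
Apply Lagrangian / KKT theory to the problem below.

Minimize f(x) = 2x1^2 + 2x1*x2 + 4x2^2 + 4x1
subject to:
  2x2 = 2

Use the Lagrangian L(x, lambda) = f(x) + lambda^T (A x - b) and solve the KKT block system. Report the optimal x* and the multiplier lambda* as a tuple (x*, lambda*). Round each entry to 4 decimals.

Form the Lagrangian:
  L(x, lambda) = (1/2) x^T Q x + c^T x + lambda^T (A x - b)
Stationarity (grad_x L = 0): Q x + c + A^T lambda = 0.
Primal feasibility: A x = b.

This gives the KKT block system:
  [ Q   A^T ] [ x     ]   [-c ]
  [ A    0  ] [ lambda ] = [ b ]

Solving the linear system:
  x*      = (-1.5, 1)
  lambda* = (-2.5)
  f(x*)   = -0.5

x* = (-1.5, 1), lambda* = (-2.5)


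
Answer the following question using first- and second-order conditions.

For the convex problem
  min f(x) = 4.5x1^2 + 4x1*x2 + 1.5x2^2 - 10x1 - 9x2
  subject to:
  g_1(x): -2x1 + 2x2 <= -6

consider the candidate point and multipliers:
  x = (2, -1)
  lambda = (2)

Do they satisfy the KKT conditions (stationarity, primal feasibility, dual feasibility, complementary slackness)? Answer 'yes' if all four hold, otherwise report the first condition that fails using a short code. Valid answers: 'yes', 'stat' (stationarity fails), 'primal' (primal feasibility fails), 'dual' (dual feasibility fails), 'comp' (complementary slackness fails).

Gradient of f: grad f(x) = Q x + c = (4, -4)
Constraint values g_i(x) = a_i^T x - b_i:
  g_1((2, -1)) = 0
Stationarity residual: grad f(x) + sum_i lambda_i a_i = (0, 0)
  -> stationarity OK
Primal feasibility (all g_i <= 0): OK
Dual feasibility (all lambda_i >= 0): OK
Complementary slackness (lambda_i * g_i(x) = 0 for all i): OK

Verdict: yes, KKT holds.

yes


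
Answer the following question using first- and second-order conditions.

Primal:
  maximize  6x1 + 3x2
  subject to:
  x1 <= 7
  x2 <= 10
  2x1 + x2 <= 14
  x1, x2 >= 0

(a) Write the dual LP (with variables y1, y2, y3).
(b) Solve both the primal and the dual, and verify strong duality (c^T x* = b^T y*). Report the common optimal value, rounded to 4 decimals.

The standard primal-dual pair for 'max c^T x s.t. A x <= b, x >= 0' is:
  Dual:  min b^T y  s.t.  A^T y >= c,  y >= 0.

So the dual LP is:
  minimize  7y1 + 10y2 + 14y3
  subject to:
    y1 + 2y3 >= 6
    y2 + y3 >= 3
    y1, y2, y3 >= 0

Solving the primal: x* = (7, 0).
  primal value c^T x* = 42.
Solving the dual: y* = (0, 0, 3).
  dual value b^T y* = 42.
Strong duality: c^T x* = b^T y*. Confirmed.

42


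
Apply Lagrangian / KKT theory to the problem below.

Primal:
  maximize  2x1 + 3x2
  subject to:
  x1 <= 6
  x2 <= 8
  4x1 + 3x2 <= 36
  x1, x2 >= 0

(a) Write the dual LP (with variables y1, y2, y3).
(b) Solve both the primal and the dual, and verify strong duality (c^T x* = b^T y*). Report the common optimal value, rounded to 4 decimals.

The standard primal-dual pair for 'max c^T x s.t. A x <= b, x >= 0' is:
  Dual:  min b^T y  s.t.  A^T y >= c,  y >= 0.

So the dual LP is:
  minimize  6y1 + 8y2 + 36y3
  subject to:
    y1 + 4y3 >= 2
    y2 + 3y3 >= 3
    y1, y2, y3 >= 0

Solving the primal: x* = (3, 8).
  primal value c^T x* = 30.
Solving the dual: y* = (0, 1.5, 0.5).
  dual value b^T y* = 30.
Strong duality: c^T x* = b^T y*. Confirmed.

30


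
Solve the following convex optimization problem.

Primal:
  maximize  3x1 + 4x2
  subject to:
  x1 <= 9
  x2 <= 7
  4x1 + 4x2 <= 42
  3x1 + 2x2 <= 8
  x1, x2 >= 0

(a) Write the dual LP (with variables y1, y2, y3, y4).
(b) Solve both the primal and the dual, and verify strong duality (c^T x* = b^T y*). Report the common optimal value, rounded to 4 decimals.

The standard primal-dual pair for 'max c^T x s.t. A x <= b, x >= 0' is:
  Dual:  min b^T y  s.t.  A^T y >= c,  y >= 0.

So the dual LP is:
  minimize  9y1 + 7y2 + 42y3 + 8y4
  subject to:
    y1 + 4y3 + 3y4 >= 3
    y2 + 4y3 + 2y4 >= 4
    y1, y2, y3, y4 >= 0

Solving the primal: x* = (0, 4).
  primal value c^T x* = 16.
Solving the dual: y* = (0, 0, 0, 2).
  dual value b^T y* = 16.
Strong duality: c^T x* = b^T y*. Confirmed.

16


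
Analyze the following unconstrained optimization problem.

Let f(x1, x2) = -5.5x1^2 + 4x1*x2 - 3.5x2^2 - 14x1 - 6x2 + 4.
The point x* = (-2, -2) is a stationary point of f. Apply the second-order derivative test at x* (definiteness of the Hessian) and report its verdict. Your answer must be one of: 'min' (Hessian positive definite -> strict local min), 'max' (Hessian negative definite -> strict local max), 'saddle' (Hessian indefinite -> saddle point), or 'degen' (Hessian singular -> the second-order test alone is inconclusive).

Compute the Hessian H = grad^2 f:
  H = [[-11, 4], [4, -7]]
Verify stationarity: grad f(x*) = H x* + g = (0, 0).
Eigenvalues of H: -13.4721, -4.5279.
Both eigenvalues < 0, so H is negative definite -> x* is a strict local max.

max


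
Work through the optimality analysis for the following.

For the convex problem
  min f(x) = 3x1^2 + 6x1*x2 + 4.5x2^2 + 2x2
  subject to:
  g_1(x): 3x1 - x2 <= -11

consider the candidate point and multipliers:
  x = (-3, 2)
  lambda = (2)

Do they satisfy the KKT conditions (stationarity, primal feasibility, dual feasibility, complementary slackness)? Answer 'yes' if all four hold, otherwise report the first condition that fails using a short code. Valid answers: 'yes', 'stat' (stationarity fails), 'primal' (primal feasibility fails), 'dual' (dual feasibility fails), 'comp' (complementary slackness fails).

Gradient of f: grad f(x) = Q x + c = (-6, 2)
Constraint values g_i(x) = a_i^T x - b_i:
  g_1((-3, 2)) = 0
Stationarity residual: grad f(x) + sum_i lambda_i a_i = (0, 0)
  -> stationarity OK
Primal feasibility (all g_i <= 0): OK
Dual feasibility (all lambda_i >= 0): OK
Complementary slackness (lambda_i * g_i(x) = 0 for all i): OK

Verdict: yes, KKT holds.

yes


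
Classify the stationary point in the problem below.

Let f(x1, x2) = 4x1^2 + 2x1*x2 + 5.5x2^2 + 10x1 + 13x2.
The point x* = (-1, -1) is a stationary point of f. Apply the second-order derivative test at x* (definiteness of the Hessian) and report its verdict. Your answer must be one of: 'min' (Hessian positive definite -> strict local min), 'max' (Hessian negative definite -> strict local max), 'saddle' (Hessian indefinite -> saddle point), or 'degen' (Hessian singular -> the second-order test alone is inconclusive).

Compute the Hessian H = grad^2 f:
  H = [[8, 2], [2, 11]]
Verify stationarity: grad f(x*) = H x* + g = (0, 0).
Eigenvalues of H: 7, 12.
Both eigenvalues > 0, so H is positive definite -> x* is a strict local min.

min


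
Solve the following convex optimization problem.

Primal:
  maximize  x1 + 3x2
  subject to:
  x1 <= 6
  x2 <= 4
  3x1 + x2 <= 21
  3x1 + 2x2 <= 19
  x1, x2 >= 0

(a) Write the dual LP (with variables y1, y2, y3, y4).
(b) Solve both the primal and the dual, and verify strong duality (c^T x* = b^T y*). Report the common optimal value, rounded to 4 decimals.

The standard primal-dual pair for 'max c^T x s.t. A x <= b, x >= 0' is:
  Dual:  min b^T y  s.t.  A^T y >= c,  y >= 0.

So the dual LP is:
  minimize  6y1 + 4y2 + 21y3 + 19y4
  subject to:
    y1 + 3y3 + 3y4 >= 1
    y2 + y3 + 2y4 >= 3
    y1, y2, y3, y4 >= 0

Solving the primal: x* = (3.6667, 4).
  primal value c^T x* = 15.6667.
Solving the dual: y* = (0, 2.3333, 0, 0.3333).
  dual value b^T y* = 15.6667.
Strong duality: c^T x* = b^T y*. Confirmed.

15.6667


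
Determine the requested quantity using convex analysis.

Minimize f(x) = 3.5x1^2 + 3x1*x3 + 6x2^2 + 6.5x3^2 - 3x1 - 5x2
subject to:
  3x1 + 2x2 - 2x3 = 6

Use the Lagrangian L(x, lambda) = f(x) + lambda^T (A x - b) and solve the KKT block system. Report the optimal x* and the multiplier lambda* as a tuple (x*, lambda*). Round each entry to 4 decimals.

Form the Lagrangian:
  L(x, lambda) = (1/2) x^T Q x + c^T x + lambda^T (A x - b)
Stationarity (grad_x L = 0): Q x + c + A^T lambda = 0.
Primal feasibility: A x = b.

This gives the KKT block system:
  [ Q   A^T ] [ x     ]   [-c ]
  [ A    0  ] [ lambda ] = [ b ]

Solving the linear system:
  x*      = (1.236, 0.6476, -0.4984)
  lambda* = (-1.3856)
  f(x*)   = 0.6838

x* = (1.236, 0.6476, -0.4984), lambda* = (-1.3856)


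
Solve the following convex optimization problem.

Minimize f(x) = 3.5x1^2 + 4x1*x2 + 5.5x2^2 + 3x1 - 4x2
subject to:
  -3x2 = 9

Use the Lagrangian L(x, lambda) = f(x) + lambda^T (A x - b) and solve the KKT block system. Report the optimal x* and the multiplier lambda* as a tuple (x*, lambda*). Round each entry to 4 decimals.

Form the Lagrangian:
  L(x, lambda) = (1/2) x^T Q x + c^T x + lambda^T (A x - b)
Stationarity (grad_x L = 0): Q x + c + A^T lambda = 0.
Primal feasibility: A x = b.

This gives the KKT block system:
  [ Q   A^T ] [ x     ]   [-c ]
  [ A    0  ] [ lambda ] = [ b ]

Solving the linear system:
  x*      = (1.2857, -3)
  lambda* = (-10.619)
  f(x*)   = 55.7143

x* = (1.2857, -3), lambda* = (-10.619)


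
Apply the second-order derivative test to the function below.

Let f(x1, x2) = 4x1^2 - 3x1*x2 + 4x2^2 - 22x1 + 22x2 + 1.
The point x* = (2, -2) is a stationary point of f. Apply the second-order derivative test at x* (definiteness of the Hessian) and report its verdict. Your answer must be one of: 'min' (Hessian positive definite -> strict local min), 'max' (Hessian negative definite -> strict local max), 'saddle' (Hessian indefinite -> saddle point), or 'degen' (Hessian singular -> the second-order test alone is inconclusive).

Compute the Hessian H = grad^2 f:
  H = [[8, -3], [-3, 8]]
Verify stationarity: grad f(x*) = H x* + g = (0, 0).
Eigenvalues of H: 5, 11.
Both eigenvalues > 0, so H is positive definite -> x* is a strict local min.

min


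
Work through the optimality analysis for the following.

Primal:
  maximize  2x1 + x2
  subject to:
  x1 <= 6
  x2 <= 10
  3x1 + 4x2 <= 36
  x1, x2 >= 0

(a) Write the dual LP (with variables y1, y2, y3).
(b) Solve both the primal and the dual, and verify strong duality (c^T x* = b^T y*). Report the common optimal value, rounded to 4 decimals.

The standard primal-dual pair for 'max c^T x s.t. A x <= b, x >= 0' is:
  Dual:  min b^T y  s.t.  A^T y >= c,  y >= 0.

So the dual LP is:
  minimize  6y1 + 10y2 + 36y3
  subject to:
    y1 + 3y3 >= 2
    y2 + 4y3 >= 1
    y1, y2, y3 >= 0

Solving the primal: x* = (6, 4.5).
  primal value c^T x* = 16.5.
Solving the dual: y* = (1.25, 0, 0.25).
  dual value b^T y* = 16.5.
Strong duality: c^T x* = b^T y*. Confirmed.

16.5


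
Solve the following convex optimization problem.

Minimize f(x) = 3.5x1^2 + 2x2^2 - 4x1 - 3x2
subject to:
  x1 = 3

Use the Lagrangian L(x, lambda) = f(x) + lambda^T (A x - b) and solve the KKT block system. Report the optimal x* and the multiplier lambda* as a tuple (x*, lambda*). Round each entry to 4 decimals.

Form the Lagrangian:
  L(x, lambda) = (1/2) x^T Q x + c^T x + lambda^T (A x - b)
Stationarity (grad_x L = 0): Q x + c + A^T lambda = 0.
Primal feasibility: A x = b.

This gives the KKT block system:
  [ Q   A^T ] [ x     ]   [-c ]
  [ A    0  ] [ lambda ] = [ b ]

Solving the linear system:
  x*      = (3, 0.75)
  lambda* = (-17)
  f(x*)   = 18.375

x* = (3, 0.75), lambda* = (-17)


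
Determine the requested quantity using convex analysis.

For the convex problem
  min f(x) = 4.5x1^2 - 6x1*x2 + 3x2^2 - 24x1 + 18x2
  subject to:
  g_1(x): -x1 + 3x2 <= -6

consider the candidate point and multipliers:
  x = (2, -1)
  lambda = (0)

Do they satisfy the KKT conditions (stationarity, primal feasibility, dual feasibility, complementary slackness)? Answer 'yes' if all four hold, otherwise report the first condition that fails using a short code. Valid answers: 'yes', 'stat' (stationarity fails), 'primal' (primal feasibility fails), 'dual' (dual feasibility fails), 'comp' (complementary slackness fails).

Gradient of f: grad f(x) = Q x + c = (0, 0)
Constraint values g_i(x) = a_i^T x - b_i:
  g_1((2, -1)) = 1
Stationarity residual: grad f(x) + sum_i lambda_i a_i = (0, 0)
  -> stationarity OK
Primal feasibility (all g_i <= 0): FAILS
Dual feasibility (all lambda_i >= 0): OK
Complementary slackness (lambda_i * g_i(x) = 0 for all i): OK

Verdict: the first failing condition is primal_feasibility -> primal.

primal


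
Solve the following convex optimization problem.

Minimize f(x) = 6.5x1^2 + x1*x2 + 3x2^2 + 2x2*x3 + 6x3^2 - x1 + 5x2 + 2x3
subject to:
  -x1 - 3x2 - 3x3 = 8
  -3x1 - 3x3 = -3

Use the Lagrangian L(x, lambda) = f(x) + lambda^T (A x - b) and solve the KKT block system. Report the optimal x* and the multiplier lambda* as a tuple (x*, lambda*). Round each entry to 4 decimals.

Form the Lagrangian:
  L(x, lambda) = (1/2) x^T Q x + c^T x + lambda^T (A x - b)
Stationarity (grad_x L = 0): Q x + c + A^T lambda = 0.
Primal feasibility: A x = b.

This gives the KKT block system:
  [ Q   A^T ] [ x     ]   [-c ]
  [ A    0  ] [ lambda ] = [ b ]

Solving the linear system:
  x*      = (0.8101, -3.1266, 0.1899)
  lambda* = (-4.1899, 3.5316)
  f(x*)   = 14.0253

x* = (0.8101, -3.1266, 0.1899), lambda* = (-4.1899, 3.5316)


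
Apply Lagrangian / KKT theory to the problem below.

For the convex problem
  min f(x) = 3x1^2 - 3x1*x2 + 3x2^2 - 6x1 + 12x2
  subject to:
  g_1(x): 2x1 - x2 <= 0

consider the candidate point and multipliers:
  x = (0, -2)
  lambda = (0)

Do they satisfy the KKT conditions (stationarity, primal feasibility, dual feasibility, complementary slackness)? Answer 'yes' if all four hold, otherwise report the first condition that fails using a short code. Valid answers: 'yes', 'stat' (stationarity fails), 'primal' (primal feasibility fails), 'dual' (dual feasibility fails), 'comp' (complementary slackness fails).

Gradient of f: grad f(x) = Q x + c = (0, 0)
Constraint values g_i(x) = a_i^T x - b_i:
  g_1((0, -2)) = 2
Stationarity residual: grad f(x) + sum_i lambda_i a_i = (0, 0)
  -> stationarity OK
Primal feasibility (all g_i <= 0): FAILS
Dual feasibility (all lambda_i >= 0): OK
Complementary slackness (lambda_i * g_i(x) = 0 for all i): OK

Verdict: the first failing condition is primal_feasibility -> primal.

primal


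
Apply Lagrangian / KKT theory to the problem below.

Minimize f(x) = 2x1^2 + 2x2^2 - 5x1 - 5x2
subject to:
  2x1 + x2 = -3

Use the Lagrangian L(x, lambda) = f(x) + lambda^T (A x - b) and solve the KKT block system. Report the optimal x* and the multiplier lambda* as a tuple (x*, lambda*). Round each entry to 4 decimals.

Form the Lagrangian:
  L(x, lambda) = (1/2) x^T Q x + c^T x + lambda^T (A x - b)
Stationarity (grad_x L = 0): Q x + c + A^T lambda = 0.
Primal feasibility: A x = b.

This gives the KKT block system:
  [ Q   A^T ] [ x     ]   [-c ]
  [ A    0  ] [ lambda ] = [ b ]

Solving the linear system:
  x*      = (-1.45, -0.1)
  lambda* = (5.4)
  f(x*)   = 11.975

x* = (-1.45, -0.1), lambda* = (5.4)


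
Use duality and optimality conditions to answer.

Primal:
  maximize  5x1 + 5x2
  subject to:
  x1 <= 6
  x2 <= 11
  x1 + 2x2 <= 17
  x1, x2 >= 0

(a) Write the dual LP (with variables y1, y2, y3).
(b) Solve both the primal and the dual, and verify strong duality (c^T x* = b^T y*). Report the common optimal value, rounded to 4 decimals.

The standard primal-dual pair for 'max c^T x s.t. A x <= b, x >= 0' is:
  Dual:  min b^T y  s.t.  A^T y >= c,  y >= 0.

So the dual LP is:
  minimize  6y1 + 11y2 + 17y3
  subject to:
    y1 + y3 >= 5
    y2 + 2y3 >= 5
    y1, y2, y3 >= 0

Solving the primal: x* = (6, 5.5).
  primal value c^T x* = 57.5.
Solving the dual: y* = (2.5, 0, 2.5).
  dual value b^T y* = 57.5.
Strong duality: c^T x* = b^T y*. Confirmed.

57.5


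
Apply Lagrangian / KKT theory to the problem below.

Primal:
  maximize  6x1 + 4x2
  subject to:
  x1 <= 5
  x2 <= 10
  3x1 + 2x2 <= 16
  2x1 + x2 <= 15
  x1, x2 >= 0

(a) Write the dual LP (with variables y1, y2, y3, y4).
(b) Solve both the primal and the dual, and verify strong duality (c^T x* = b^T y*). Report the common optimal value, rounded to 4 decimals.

The standard primal-dual pair for 'max c^T x s.t. A x <= b, x >= 0' is:
  Dual:  min b^T y  s.t.  A^T y >= c,  y >= 0.

So the dual LP is:
  minimize  5y1 + 10y2 + 16y3 + 15y4
  subject to:
    y1 + 3y3 + 2y4 >= 6
    y2 + 2y3 + y4 >= 4
    y1, y2, y3, y4 >= 0

Solving the primal: x* = (5, 0.5).
  primal value c^T x* = 32.
Solving the dual: y* = (0, 0, 2, 0).
  dual value b^T y* = 32.
Strong duality: c^T x* = b^T y*. Confirmed.

32


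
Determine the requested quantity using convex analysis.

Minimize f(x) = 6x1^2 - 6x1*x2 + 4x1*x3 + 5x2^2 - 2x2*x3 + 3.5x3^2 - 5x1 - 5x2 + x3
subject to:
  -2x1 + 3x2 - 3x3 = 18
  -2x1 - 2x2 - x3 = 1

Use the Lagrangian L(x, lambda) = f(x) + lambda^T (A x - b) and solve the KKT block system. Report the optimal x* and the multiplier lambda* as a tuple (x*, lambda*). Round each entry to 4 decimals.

Form the Lagrangian:
  L(x, lambda) = (1/2) x^T Q x + c^T x + lambda^T (A x - b)
Stationarity (grad_x L = 0): Q x + c + A^T lambda = 0.
Primal feasibility: A x = b.

This gives the KKT block system:
  [ Q   A^T ] [ x     ]   [-c ]
  [ A    0  ] [ lambda ] = [ b ]

Solving the linear system:
  x*      = (0.297, 1.5347, -4.6633)
  lambda* = (-9.4379, -5.211)
  f(x*)   = 80.6355

x* = (0.297, 1.5347, -4.6633), lambda* = (-9.4379, -5.211)


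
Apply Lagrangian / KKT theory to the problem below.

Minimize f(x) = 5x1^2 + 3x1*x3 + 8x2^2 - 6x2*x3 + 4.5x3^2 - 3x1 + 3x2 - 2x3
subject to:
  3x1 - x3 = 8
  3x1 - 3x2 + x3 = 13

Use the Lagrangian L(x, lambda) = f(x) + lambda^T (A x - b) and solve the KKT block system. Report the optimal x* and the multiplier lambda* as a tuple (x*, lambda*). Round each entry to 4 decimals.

Form the Lagrangian:
  L(x, lambda) = (1/2) x^T Q x + c^T x + lambda^T (A x - b)
Stationarity (grad_x L = 0): Q x + c + A^T lambda = 0.
Primal feasibility: A x = b.

This gives the KKT block system:
  [ Q   A^T ] [ x     ]   [-c ]
  [ A    0  ] [ lambda ] = [ b ]

Solving the linear system:
  x*      = (2.4257, -2.1485, -0.7228)
  lambda* = (2.6502, -9.0132)
  f(x*)   = 41.8465

x* = (2.4257, -2.1485, -0.7228), lambda* = (2.6502, -9.0132)


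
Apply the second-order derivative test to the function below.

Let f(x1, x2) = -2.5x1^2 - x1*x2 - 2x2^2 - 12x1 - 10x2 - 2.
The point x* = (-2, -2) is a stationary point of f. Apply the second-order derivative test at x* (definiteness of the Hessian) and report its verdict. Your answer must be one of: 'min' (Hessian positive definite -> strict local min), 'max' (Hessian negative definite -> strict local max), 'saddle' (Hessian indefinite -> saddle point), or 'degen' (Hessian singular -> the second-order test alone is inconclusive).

Compute the Hessian H = grad^2 f:
  H = [[-5, -1], [-1, -4]]
Verify stationarity: grad f(x*) = H x* + g = (0, 0).
Eigenvalues of H: -5.618, -3.382.
Both eigenvalues < 0, so H is negative definite -> x* is a strict local max.

max


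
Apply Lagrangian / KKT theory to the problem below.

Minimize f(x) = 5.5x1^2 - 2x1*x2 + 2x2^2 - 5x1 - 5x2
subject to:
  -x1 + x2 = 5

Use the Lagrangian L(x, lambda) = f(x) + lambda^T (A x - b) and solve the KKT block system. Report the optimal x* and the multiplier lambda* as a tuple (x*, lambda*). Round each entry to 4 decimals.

Form the Lagrangian:
  L(x, lambda) = (1/2) x^T Q x + c^T x + lambda^T (A x - b)
Stationarity (grad_x L = 0): Q x + c + A^T lambda = 0.
Primal feasibility: A x = b.

This gives the KKT block system:
  [ Q   A^T ] [ x     ]   [-c ]
  [ A    0  ] [ lambda ] = [ b ]

Solving the linear system:
  x*      = (0, 5)
  lambda* = (-15)
  f(x*)   = 25

x* = (0, 5), lambda* = (-15)


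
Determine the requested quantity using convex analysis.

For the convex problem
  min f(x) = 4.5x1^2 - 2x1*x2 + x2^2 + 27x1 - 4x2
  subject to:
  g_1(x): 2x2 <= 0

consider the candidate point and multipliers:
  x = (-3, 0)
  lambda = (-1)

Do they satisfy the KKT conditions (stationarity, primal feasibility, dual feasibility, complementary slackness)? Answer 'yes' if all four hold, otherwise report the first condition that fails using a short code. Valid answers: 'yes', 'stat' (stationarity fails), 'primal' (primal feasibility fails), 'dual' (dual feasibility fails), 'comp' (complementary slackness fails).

Gradient of f: grad f(x) = Q x + c = (0, 2)
Constraint values g_i(x) = a_i^T x - b_i:
  g_1((-3, 0)) = 0
Stationarity residual: grad f(x) + sum_i lambda_i a_i = (0, 0)
  -> stationarity OK
Primal feasibility (all g_i <= 0): OK
Dual feasibility (all lambda_i >= 0): FAILS
Complementary slackness (lambda_i * g_i(x) = 0 for all i): OK

Verdict: the first failing condition is dual_feasibility -> dual.

dual


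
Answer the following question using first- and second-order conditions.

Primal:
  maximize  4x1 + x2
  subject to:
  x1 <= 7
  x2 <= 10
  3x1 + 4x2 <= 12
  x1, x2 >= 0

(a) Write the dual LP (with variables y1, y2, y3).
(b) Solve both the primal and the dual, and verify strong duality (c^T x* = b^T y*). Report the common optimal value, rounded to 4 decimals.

The standard primal-dual pair for 'max c^T x s.t. A x <= b, x >= 0' is:
  Dual:  min b^T y  s.t.  A^T y >= c,  y >= 0.

So the dual LP is:
  minimize  7y1 + 10y2 + 12y3
  subject to:
    y1 + 3y3 >= 4
    y2 + 4y3 >= 1
    y1, y2, y3 >= 0

Solving the primal: x* = (4, 0).
  primal value c^T x* = 16.
Solving the dual: y* = (0, 0, 1.3333).
  dual value b^T y* = 16.
Strong duality: c^T x* = b^T y*. Confirmed.

16


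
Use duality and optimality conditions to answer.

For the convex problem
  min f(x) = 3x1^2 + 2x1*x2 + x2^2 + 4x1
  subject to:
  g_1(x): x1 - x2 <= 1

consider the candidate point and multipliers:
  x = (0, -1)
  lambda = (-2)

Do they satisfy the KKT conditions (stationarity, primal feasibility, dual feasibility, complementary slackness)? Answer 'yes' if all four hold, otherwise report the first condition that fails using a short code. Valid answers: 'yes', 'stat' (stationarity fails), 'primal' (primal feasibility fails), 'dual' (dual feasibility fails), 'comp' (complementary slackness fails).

Gradient of f: grad f(x) = Q x + c = (2, -2)
Constraint values g_i(x) = a_i^T x - b_i:
  g_1((0, -1)) = 0
Stationarity residual: grad f(x) + sum_i lambda_i a_i = (0, 0)
  -> stationarity OK
Primal feasibility (all g_i <= 0): OK
Dual feasibility (all lambda_i >= 0): FAILS
Complementary slackness (lambda_i * g_i(x) = 0 for all i): OK

Verdict: the first failing condition is dual_feasibility -> dual.

dual


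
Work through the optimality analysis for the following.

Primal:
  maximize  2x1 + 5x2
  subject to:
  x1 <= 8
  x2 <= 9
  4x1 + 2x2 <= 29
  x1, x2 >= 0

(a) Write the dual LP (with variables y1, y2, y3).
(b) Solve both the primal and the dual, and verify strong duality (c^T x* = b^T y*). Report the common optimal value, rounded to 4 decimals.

The standard primal-dual pair for 'max c^T x s.t. A x <= b, x >= 0' is:
  Dual:  min b^T y  s.t.  A^T y >= c,  y >= 0.

So the dual LP is:
  minimize  8y1 + 9y2 + 29y3
  subject to:
    y1 + 4y3 >= 2
    y2 + 2y3 >= 5
    y1, y2, y3 >= 0

Solving the primal: x* = (2.75, 9).
  primal value c^T x* = 50.5.
Solving the dual: y* = (0, 4, 0.5).
  dual value b^T y* = 50.5.
Strong duality: c^T x* = b^T y*. Confirmed.

50.5


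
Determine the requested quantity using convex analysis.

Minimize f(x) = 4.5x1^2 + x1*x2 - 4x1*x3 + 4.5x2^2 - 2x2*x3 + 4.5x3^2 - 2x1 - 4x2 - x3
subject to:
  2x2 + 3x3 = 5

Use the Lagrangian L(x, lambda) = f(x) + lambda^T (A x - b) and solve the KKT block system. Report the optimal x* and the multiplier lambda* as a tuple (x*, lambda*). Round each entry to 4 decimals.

Form the Lagrangian:
  L(x, lambda) = (1/2) x^T Q x + c^T x + lambda^T (A x - b)
Stationarity (grad_x L = 0): Q x + c + A^T lambda = 0.
Primal feasibility: A x = b.

This gives the KKT block system:
  [ Q   A^T ] [ x     ]   [-c ]
  [ A    0  ] [ lambda ] = [ b ]

Solving the linear system:
  x*      = (0.5854, 0.9268, 1.0488)
  lambda* = (-1.4146)
  f(x*)   = 0.5732

x* = (0.5854, 0.9268, 1.0488), lambda* = (-1.4146)


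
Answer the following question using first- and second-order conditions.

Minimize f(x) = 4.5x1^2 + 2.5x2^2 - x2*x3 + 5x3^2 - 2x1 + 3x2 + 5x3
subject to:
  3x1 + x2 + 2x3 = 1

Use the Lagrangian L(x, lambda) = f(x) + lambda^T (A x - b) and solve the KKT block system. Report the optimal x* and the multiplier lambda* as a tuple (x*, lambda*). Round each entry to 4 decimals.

Form the Lagrangian:
  L(x, lambda) = (1/2) x^T Q x + c^T x + lambda^T (A x - b)
Stationarity (grad_x L = 0): Q x + c + A^T lambda = 0.
Primal feasibility: A x = b.

This gives the KKT block system:
  [ Q   A^T ] [ x     ]   [-c ]
  [ A    0  ] [ lambda ] = [ b ]

Solving the linear system:
  x*      = (0.6533, -0.3976, -0.2811)
  lambda* = (-1.2932)
  f(x*)   = -1.3059

x* = (0.6533, -0.3976, -0.2811), lambda* = (-1.2932)


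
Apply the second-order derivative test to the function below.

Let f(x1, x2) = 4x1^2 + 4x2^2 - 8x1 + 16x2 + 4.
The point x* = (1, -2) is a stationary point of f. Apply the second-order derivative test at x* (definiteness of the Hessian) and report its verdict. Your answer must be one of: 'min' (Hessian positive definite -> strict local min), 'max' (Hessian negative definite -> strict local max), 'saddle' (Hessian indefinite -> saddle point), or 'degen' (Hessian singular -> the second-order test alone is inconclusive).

Compute the Hessian H = grad^2 f:
  H = [[8, 0], [0, 8]]
Verify stationarity: grad f(x*) = H x* + g = (0, 0).
Eigenvalues of H: 8, 8.
Both eigenvalues > 0, so H is positive definite -> x* is a strict local min.

min


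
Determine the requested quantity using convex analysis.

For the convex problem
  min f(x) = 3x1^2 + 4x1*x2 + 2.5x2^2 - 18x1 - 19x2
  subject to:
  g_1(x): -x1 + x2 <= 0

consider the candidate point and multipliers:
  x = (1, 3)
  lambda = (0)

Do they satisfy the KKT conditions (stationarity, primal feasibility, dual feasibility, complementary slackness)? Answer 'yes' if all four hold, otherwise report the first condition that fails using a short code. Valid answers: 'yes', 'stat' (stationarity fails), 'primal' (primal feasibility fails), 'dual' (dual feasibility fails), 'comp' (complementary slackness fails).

Gradient of f: grad f(x) = Q x + c = (0, 0)
Constraint values g_i(x) = a_i^T x - b_i:
  g_1((1, 3)) = 2
Stationarity residual: grad f(x) + sum_i lambda_i a_i = (0, 0)
  -> stationarity OK
Primal feasibility (all g_i <= 0): FAILS
Dual feasibility (all lambda_i >= 0): OK
Complementary slackness (lambda_i * g_i(x) = 0 for all i): OK

Verdict: the first failing condition is primal_feasibility -> primal.

primal


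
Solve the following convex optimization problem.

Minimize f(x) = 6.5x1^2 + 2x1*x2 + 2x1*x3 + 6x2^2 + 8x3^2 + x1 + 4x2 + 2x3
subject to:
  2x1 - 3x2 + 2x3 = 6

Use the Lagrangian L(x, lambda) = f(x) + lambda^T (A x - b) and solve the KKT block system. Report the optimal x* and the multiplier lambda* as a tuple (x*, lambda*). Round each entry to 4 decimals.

Form the Lagrangian:
  L(x, lambda) = (1/2) x^T Q x + c^T x + lambda^T (A x - b)
Stationarity (grad_x L = 0): Q x + c + A^T lambda = 0.
Primal feasibility: A x = b.

This gives the KKT block system:
  [ Q   A^T ] [ x     ]   [-c ]
  [ A    0  ] [ lambda ] = [ b ]

Solving the linear system:
  x*      = (0.671, -1.3802, 0.2586)
  lambda* = (-3.7402)
  f(x*)   = 9.0542

x* = (0.671, -1.3802, 0.2586), lambda* = (-3.7402)


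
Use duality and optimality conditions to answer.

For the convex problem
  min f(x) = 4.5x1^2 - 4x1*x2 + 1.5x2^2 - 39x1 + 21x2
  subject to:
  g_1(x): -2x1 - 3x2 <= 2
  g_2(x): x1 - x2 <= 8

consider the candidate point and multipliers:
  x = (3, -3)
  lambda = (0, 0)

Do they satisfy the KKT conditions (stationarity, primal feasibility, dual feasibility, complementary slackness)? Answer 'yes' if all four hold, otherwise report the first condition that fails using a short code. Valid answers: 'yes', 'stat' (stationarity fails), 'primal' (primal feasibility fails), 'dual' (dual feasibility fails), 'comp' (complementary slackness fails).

Gradient of f: grad f(x) = Q x + c = (0, 0)
Constraint values g_i(x) = a_i^T x - b_i:
  g_1((3, -3)) = 1
  g_2((3, -3)) = -2
Stationarity residual: grad f(x) + sum_i lambda_i a_i = (0, 0)
  -> stationarity OK
Primal feasibility (all g_i <= 0): FAILS
Dual feasibility (all lambda_i >= 0): OK
Complementary slackness (lambda_i * g_i(x) = 0 for all i): OK

Verdict: the first failing condition is primal_feasibility -> primal.

primal


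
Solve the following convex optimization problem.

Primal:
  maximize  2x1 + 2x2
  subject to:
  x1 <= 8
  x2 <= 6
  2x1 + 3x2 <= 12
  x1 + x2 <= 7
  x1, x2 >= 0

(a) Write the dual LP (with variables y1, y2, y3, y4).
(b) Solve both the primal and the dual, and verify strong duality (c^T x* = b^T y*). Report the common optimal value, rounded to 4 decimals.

The standard primal-dual pair for 'max c^T x s.t. A x <= b, x >= 0' is:
  Dual:  min b^T y  s.t.  A^T y >= c,  y >= 0.

So the dual LP is:
  minimize  8y1 + 6y2 + 12y3 + 7y4
  subject to:
    y1 + 2y3 + y4 >= 2
    y2 + 3y3 + y4 >= 2
    y1, y2, y3, y4 >= 0

Solving the primal: x* = (6, 0).
  primal value c^T x* = 12.
Solving the dual: y* = (0, 0, 1, 0).
  dual value b^T y* = 12.
Strong duality: c^T x* = b^T y*. Confirmed.

12


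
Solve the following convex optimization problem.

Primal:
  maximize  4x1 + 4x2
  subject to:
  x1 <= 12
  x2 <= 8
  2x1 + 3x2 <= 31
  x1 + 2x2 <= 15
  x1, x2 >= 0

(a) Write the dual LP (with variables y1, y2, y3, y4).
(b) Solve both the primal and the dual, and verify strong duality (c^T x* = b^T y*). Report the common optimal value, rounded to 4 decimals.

The standard primal-dual pair for 'max c^T x s.t. A x <= b, x >= 0' is:
  Dual:  min b^T y  s.t.  A^T y >= c,  y >= 0.

So the dual LP is:
  minimize  12y1 + 8y2 + 31y3 + 15y4
  subject to:
    y1 + 2y3 + y4 >= 4
    y2 + 3y3 + 2y4 >= 4
    y1, y2, y3, y4 >= 0

Solving the primal: x* = (12, 1.5).
  primal value c^T x* = 54.
Solving the dual: y* = (2, 0, 0, 2).
  dual value b^T y* = 54.
Strong duality: c^T x* = b^T y*. Confirmed.

54


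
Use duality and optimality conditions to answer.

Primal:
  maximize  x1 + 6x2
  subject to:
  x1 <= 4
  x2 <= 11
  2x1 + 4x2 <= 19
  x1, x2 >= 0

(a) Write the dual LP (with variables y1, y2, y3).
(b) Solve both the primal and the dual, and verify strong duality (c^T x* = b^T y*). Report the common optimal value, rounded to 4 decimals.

The standard primal-dual pair for 'max c^T x s.t. A x <= b, x >= 0' is:
  Dual:  min b^T y  s.t.  A^T y >= c,  y >= 0.

So the dual LP is:
  minimize  4y1 + 11y2 + 19y3
  subject to:
    y1 + 2y3 >= 1
    y2 + 4y3 >= 6
    y1, y2, y3 >= 0

Solving the primal: x* = (0, 4.75).
  primal value c^T x* = 28.5.
Solving the dual: y* = (0, 0, 1.5).
  dual value b^T y* = 28.5.
Strong duality: c^T x* = b^T y*. Confirmed.

28.5


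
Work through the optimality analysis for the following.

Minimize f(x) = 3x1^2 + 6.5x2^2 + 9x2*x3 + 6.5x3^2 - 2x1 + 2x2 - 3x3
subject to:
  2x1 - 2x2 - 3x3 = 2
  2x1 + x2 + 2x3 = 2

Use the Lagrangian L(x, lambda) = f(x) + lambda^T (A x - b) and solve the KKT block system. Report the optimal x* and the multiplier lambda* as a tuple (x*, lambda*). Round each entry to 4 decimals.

Form the Lagrangian:
  L(x, lambda) = (1/2) x^T Q x + c^T x + lambda^T (A x - b)
Stationarity (grad_x L = 0): Q x + c + A^T lambda = 0.
Primal feasibility: A x = b.

This gives the KKT block system:
  [ Q   A^T ] [ x     ]   [-c ]
  [ A    0  ] [ lambda ] = [ b ]

Solving the linear system:
  x*      = (0.9395, -0.6052, 0.3631)
  lambda* = (-1.4726, -0.3458)
  f(x*)   = -0.2709

x* = (0.9395, -0.6052, 0.3631), lambda* = (-1.4726, -0.3458)


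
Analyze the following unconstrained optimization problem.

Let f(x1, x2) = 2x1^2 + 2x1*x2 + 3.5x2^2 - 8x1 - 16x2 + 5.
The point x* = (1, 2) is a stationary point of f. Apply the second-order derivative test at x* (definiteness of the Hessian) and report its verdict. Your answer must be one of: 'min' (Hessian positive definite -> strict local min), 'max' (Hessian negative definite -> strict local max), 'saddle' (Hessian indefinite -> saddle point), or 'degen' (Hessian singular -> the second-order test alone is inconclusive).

Compute the Hessian H = grad^2 f:
  H = [[4, 2], [2, 7]]
Verify stationarity: grad f(x*) = H x* + g = (0, 0).
Eigenvalues of H: 3, 8.
Both eigenvalues > 0, so H is positive definite -> x* is a strict local min.

min


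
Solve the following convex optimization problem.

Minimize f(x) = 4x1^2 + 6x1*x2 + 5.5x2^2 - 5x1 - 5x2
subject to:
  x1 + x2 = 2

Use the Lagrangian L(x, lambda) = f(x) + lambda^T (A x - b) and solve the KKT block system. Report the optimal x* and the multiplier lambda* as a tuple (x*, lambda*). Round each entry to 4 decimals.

Form the Lagrangian:
  L(x, lambda) = (1/2) x^T Q x + c^T x + lambda^T (A x - b)
Stationarity (grad_x L = 0): Q x + c + A^T lambda = 0.
Primal feasibility: A x = b.

This gives the KKT block system:
  [ Q   A^T ] [ x     ]   [-c ]
  [ A    0  ] [ lambda ] = [ b ]

Solving the linear system:
  x*      = (1.4286, 0.5714)
  lambda* = (-9.8571)
  f(x*)   = 4.8571

x* = (1.4286, 0.5714), lambda* = (-9.8571)


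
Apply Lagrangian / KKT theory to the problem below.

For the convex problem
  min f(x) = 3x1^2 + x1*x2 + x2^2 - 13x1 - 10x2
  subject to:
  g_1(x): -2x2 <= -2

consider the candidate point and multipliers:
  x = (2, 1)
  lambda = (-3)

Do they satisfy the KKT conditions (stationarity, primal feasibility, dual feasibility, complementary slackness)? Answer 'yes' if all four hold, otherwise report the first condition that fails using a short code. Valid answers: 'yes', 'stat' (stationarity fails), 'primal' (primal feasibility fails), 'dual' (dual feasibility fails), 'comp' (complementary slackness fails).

Gradient of f: grad f(x) = Q x + c = (0, -6)
Constraint values g_i(x) = a_i^T x - b_i:
  g_1((2, 1)) = 0
Stationarity residual: grad f(x) + sum_i lambda_i a_i = (0, 0)
  -> stationarity OK
Primal feasibility (all g_i <= 0): OK
Dual feasibility (all lambda_i >= 0): FAILS
Complementary slackness (lambda_i * g_i(x) = 0 for all i): OK

Verdict: the first failing condition is dual_feasibility -> dual.

dual


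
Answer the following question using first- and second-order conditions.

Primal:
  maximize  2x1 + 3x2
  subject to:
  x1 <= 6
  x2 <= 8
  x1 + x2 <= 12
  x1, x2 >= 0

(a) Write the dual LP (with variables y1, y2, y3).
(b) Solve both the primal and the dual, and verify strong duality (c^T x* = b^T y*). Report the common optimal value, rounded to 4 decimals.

The standard primal-dual pair for 'max c^T x s.t. A x <= b, x >= 0' is:
  Dual:  min b^T y  s.t.  A^T y >= c,  y >= 0.

So the dual LP is:
  minimize  6y1 + 8y2 + 12y3
  subject to:
    y1 + y3 >= 2
    y2 + y3 >= 3
    y1, y2, y3 >= 0

Solving the primal: x* = (4, 8).
  primal value c^T x* = 32.
Solving the dual: y* = (0, 1, 2).
  dual value b^T y* = 32.
Strong duality: c^T x* = b^T y*. Confirmed.

32
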